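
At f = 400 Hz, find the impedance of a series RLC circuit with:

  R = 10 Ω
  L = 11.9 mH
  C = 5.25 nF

Step 1 — Angular frequency: ω = 2π·f = 2π·400 = 2513 rad/s.
Step 2 — Component impedances:
  R: Z = R = 10 Ω
  L: Z = jωL = j·2513·0.0119 = 0 + j29.91 Ω
  C: Z = 1/(jωC) = -j/(ω·C) = 0 - j7.579e+04 Ω
Step 3 — Series combination: Z_total = R + L + C = 10 - j7.576e+04 Ω = 7.576e+04∠-90.0° Ω.

Z = 10 - j7.576e+04 Ω = 7.576e+04∠-90.0° Ω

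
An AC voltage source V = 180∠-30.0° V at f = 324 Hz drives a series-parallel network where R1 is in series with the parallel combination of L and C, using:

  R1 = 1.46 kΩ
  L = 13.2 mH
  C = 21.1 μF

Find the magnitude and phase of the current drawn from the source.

Step 1 — Angular frequency: ω = 2π·f = 2π·324 = 2036 rad/s.
Step 2 — Component impedances:
  R1: Z = R = 1460 Ω
  L: Z = jωL = j·2036·0.0132 = 0 + j26.87 Ω
  C: Z = 1/(jωC) = -j/(ω·C) = 0 - j23.28 Ω
Step 3 — Parallel branch: L || C = 1/(1/L + 1/C) = 0 - j174.2 Ω.
Step 4 — Series with R1: Z_total = R1 + (L || C) = 1460 - j174.2 Ω = 1470∠-6.8° Ω.
Step 5 — Source phasor: V = 180∠-30.0° V = 155.9 - j90 V.
Step 6 — Ohm's law: I = V / Z_total = (155.9 - j90) / (1460 - j174.2) = 0.1125 - j0.04822 A.
Step 7 — Convert to polar: |I| = 0.1224 A, ∠I = -23.2°.

I = 0.1224∠-23.2° A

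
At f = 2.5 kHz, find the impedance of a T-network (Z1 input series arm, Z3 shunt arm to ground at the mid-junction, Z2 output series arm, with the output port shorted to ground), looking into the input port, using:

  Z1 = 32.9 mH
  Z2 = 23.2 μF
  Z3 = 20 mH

Step 1 — Angular frequency: ω = 2π·f = 2π·2500 = 1.571e+04 rad/s.
Step 2 — Component impedances:
  Z1: Z = jωL = j·1.571e+04·0.0329 = 0 + j516.8 Ω
  Z2: Z = 1/(jωC) = -j/(ω·C) = 0 - j2.744 Ω
  Z3: Z = jωL = j·1.571e+04·0.02 = 0 + j314.2 Ω
Step 3 — With the output port shorted to ground, the output series arm Z2 runs from the junction to ground; the shunt arm Z3 also runs from the junction to ground. They appear in parallel: Z3 || Z2 = 0 - j2.768 Ω.
Step 4 — Series with input arm Z1: Z_in = Z1 + (Z3 || Z2) = 0 + j514 Ω = 514∠90.0° Ω.

Z = 0 + j514 Ω = 514∠90.0° Ω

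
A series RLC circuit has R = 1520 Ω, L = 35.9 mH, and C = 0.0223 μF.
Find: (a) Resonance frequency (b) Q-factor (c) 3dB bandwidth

Step 1 — Resonance: ω₀ = 1/√(LC) = 1/√(0.0359·2.23e-08) = 3.534e+04 rad/s.
Step 2 — f₀ = ω₀/(2π) = 5625 Hz.
Step 3 — Series Q: Q = ω₀L/R = 3.534e+04·0.0359/1520 = 0.8347.
Step 4 — Bandwidth: Δω = ω₀/Q = 4.234e+04 rad/s; BW = Δω/(2π) = 6739 Hz.

(a) f₀ = 5625 Hz  (b) Q = 0.8347  (c) BW = 6739 Hz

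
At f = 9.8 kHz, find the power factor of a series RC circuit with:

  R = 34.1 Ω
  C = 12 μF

Step 1 — Angular frequency: ω = 2π·f = 2π·9800 = 6.158e+04 rad/s.
Step 2 — Component impedances:
  R: Z = R = 34.1 Ω
  C: Z = 1/(jωC) = -j/(ω·C) = 0 - j1.353 Ω
Step 3 — Series combination: Z_total = R + C = 34.1 - j1.353 Ω = 34.13∠-2.3° Ω.
Step 4 — Power factor: PF = cos(φ) = Re(Z)/|Z| = 34.1/34.127 = 0.9992.
Step 5 — Type: Im(Z) = -1.353 ⇒ leading (phase φ = -2.3°).

PF = 0.9992 (leading, φ = -2.3°)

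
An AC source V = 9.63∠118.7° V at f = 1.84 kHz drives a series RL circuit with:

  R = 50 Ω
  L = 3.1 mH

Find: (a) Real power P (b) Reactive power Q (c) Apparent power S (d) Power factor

Step 1 — Angular frequency: ω = 2π·f = 2π·1840 = 1.156e+04 rad/s.
Step 2 — Component impedances:
  R: Z = R = 50 Ω
  L: Z = jωL = j·1.156e+04·0.0031 = 0 + j35.84 Ω
Step 3 — Series combination: Z_total = R + L = 50 + j35.84 Ω = 61.52∠35.6° Ω.
Step 4 — Source phasor: V = 9.63∠118.7° V = -4.625 + j8.447 V.
Step 5 — Current: I = V / Z = 0.01889 + j0.1554 A = 0.1565∠83.1° A.
Step 6 — Complex power: S = V·I* = 1.225 + j0.8782 VA.
Step 7 — Real power: P = Re(S) = 1.225 W.
Step 8 — Reactive power: Q = Im(S) = 0.8782 VAR.
Step 9 — Apparent power: |S| = 1.507 VA.
Step 10 — Power factor: PF = P/|S| = 0.8128 (lagging).

(a) P = 1.225 W  (b) Q = 0.8782 VAR  (c) S = 1.507 VA  (d) PF = 0.8128 (lagging)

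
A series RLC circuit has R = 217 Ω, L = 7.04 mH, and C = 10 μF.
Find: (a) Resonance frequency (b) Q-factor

Step 1 — Resonance condition Im(Z)=0 gives ω₀ = 1/√(LC).
Step 2 — ω₀ = 1/√(0.00704·1e-05) = 3769 rad/s.
Step 3 — f₀ = ω₀/(2π) = 599.8 Hz.
Step 4 — Series Q: Q = ω₀L/R = 3769·0.00704/217 = 0.1223.

(a) f₀ = 599.8 Hz  (b) Q = 0.1223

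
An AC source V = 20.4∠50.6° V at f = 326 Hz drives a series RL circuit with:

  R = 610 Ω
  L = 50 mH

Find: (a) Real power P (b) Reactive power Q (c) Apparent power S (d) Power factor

Step 1 — Angular frequency: ω = 2π·f = 2π·326 = 2048 rad/s.
Step 2 — Component impedances:
  R: Z = R = 610 Ω
  L: Z = jωL = j·2048·0.05 = 0 + j102.4 Ω
Step 3 — Series combination: Z_total = R + L = 610 + j102.4 Ω = 618.5∠9.5° Ω.
Step 4 — Source phasor: V = 20.4∠50.6° V = 12.95 + j15.76 V.
Step 5 — Current: I = V / Z = 0.02486 + j0.02167 A = 0.03298∠41.1° A.
Step 6 — Complex power: S = V·I* = 0.6635 + j0.1114 VA.
Step 7 — Real power: P = Re(S) = 0.6635 W.
Step 8 — Reactive power: Q = Im(S) = 0.1114 VAR.
Step 9 — Apparent power: |S| = 0.6728 VA.
Step 10 — Power factor: PF = P/|S| = 0.9862 (lagging).

(a) P = 0.6635 W  (b) Q = 0.1114 VAR  (c) S = 0.6728 VA  (d) PF = 0.9862 (lagging)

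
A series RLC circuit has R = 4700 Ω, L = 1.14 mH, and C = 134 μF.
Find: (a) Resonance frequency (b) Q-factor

Step 1 — Resonance condition Im(Z)=0 gives ω₀ = 1/√(LC).
Step 2 — ω₀ = 1/√(0.00114·0.000134) = 2559 rad/s.
Step 3 — f₀ = ω₀/(2π) = 407.2 Hz.
Step 4 — Series Q: Q = ω₀L/R = 2559·0.00114/4700 = 0.0006206.

(a) f₀ = 407.2 Hz  (b) Q = 0.0006206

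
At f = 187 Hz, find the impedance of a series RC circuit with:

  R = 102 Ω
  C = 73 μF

Step 1 — Angular frequency: ω = 2π·f = 2π·187 = 1175 rad/s.
Step 2 — Component impedances:
  R: Z = R = 102 Ω
  C: Z = 1/(jωC) = -j/(ω·C) = 0 - j11.66 Ω
Step 3 — Series combination: Z_total = R + C = 102 - j11.66 Ω = 102.7∠-6.5° Ω.

Z = 102 - j11.66 Ω = 102.7∠-6.5° Ω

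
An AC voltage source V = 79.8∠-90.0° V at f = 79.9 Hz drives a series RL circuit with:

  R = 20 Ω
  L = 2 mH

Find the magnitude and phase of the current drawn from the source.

Step 1 — Angular frequency: ω = 2π·f = 2π·79.9 = 502 rad/s.
Step 2 — Component impedances:
  R: Z = R = 20 Ω
  L: Z = jωL = j·502·0.002 = 0 + j1.004 Ω
Step 3 — Series combination: Z_total = R + L = 20 + j1.004 Ω = 20.03∠2.9° Ω.
Step 4 — Source phasor: V = 79.8∠-90.0° V = 0 - j79.8 V.
Step 5 — Ohm's law: I = V / Z_total = (0 - j79.8) / (20 + j1.004) = -0.1998 - j3.98 A.
Step 6 — Convert to polar: |I| = 3.985 A, ∠I = -92.9°.

I = 3.985∠-92.9° A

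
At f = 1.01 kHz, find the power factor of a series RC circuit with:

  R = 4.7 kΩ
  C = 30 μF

Step 1 — Angular frequency: ω = 2π·f = 2π·1010 = 6346 rad/s.
Step 2 — Component impedances:
  R: Z = R = 4700 Ω
  C: Z = 1/(jωC) = -j/(ω·C) = 0 - j5.253 Ω
Step 3 — Series combination: Z_total = R + C = 4700 - j5.253 Ω = 4700∠-0.1° Ω.
Step 4 — Power factor: PF = cos(φ) = Re(Z)/|Z| = 4700/4700 = 1.
Step 5 — Type: Im(Z) = -5.253 ⇒ leading (phase φ = -0.1°).

PF = 1 (leading, φ = -0.1°)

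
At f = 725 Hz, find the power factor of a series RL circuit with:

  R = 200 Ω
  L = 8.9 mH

Step 1 — Angular frequency: ω = 2π·f = 2π·725 = 4555 rad/s.
Step 2 — Component impedances:
  R: Z = R = 200 Ω
  L: Z = jωL = j·4555·0.0089 = 0 + j40.54 Ω
Step 3 — Series combination: Z_total = R + L = 200 + j40.54 Ω = 204.1∠11.5° Ω.
Step 4 — Power factor: PF = cos(φ) = Re(Z)/|Z| = 200/204.07 = 0.9801.
Step 5 — Type: Im(Z) = 40.54 ⇒ lagging (phase φ = 11.5°).

PF = 0.9801 (lagging, φ = 11.5°)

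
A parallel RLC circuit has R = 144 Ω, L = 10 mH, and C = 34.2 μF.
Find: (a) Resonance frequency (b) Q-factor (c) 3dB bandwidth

Step 1 — Resonance: ω₀ = 1/√(LC) = 1/√(0.01·3.42e-05) = 1710 rad/s.
Step 2 — f₀ = ω₀/(2π) = 272.1 Hz.
Step 3 — Parallel Q: Q = R/(ω₀L) = 144/(1710·0.01) = 8.421.
Step 4 — Bandwidth: Δω = ω₀/Q = 203.1 rad/s; BW = Δω/(2π) = 32.32 Hz.

(a) f₀ = 272.1 Hz  (b) Q = 8.421  (c) BW = 32.32 Hz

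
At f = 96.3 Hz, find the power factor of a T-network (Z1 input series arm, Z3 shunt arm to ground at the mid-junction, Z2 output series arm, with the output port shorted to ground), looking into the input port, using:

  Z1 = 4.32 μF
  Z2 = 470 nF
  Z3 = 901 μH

Step 1 — Angular frequency: ω = 2π·f = 2π·96.3 = 605.1 rad/s.
Step 2 — Component impedances:
  Z1: Z = 1/(jωC) = -j/(ω·C) = 0 - j382.6 Ω
  Z2: Z = 1/(jωC) = -j/(ω·C) = 0 - j3516 Ω
  Z3: Z = jωL = j·605.1·0.000901 = 0 + j0.5452 Ω
Step 3 — With the output port shorted to ground, the output series arm Z2 runs from the junction to ground; the shunt arm Z3 also runs from the junction to ground. They appear in parallel: Z3 || Z2 = 0 + j0.5453 Ω.
Step 4 — Series with input arm Z1: Z_in = Z1 + (Z3 || Z2) = 0 - j382 Ω = 382∠-90.0° Ω.
Step 5 — Power factor: PF = cos(φ) = Re(Z)/|Z| = 0/382 = 0.
Step 6 — Type: Im(Z) = -382 ⇒ leading (phase φ = -90.0°).

PF = 0 (leading, φ = -90.0°)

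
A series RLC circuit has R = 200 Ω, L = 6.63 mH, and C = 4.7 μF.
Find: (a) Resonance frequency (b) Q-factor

Step 1 — Resonance condition Im(Z)=0 gives ω₀ = 1/√(LC).
Step 2 — ω₀ = 1/√(0.00663·4.7e-06) = 5665 rad/s.
Step 3 — f₀ = ω₀/(2π) = 901.6 Hz.
Step 4 — Series Q: Q = ω₀L/R = 5665·0.00663/200 = 0.1878.

(a) f₀ = 901.6 Hz  (b) Q = 0.1878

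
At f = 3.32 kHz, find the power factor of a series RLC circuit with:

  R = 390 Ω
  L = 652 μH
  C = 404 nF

Step 1 — Angular frequency: ω = 2π·f = 2π·3320 = 2.086e+04 rad/s.
Step 2 — Component impedances:
  R: Z = R = 390 Ω
  L: Z = jωL = j·2.086e+04·0.000652 = 0 + j13.6 Ω
  C: Z = 1/(jωC) = -j/(ω·C) = 0 - j118.7 Ω
Step 3 — Series combination: Z_total = R + L + C = 390 - j105.1 Ω = 403.9∠-15.1° Ω.
Step 4 — Power factor: PF = cos(φ) = Re(Z)/|Z| = 390/403.9 = 0.9656.
Step 5 — Type: Im(Z) = -105.1 ⇒ leading (phase φ = -15.1°).

PF = 0.9656 (leading, φ = -15.1°)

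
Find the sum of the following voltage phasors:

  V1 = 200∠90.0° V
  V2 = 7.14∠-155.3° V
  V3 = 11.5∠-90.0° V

Step 1 — Convert each phasor to rectangular form:
  V1 = 200·(cos(90.0°) + j·sin(90.0°)) = 0 + j200 V
  V2 = 7.14·(cos(-155.3°) + j·sin(-155.3°)) = -6.487 - j2.984 V
  V3 = 11.5·(cos(-90.0°) + j·sin(-90.0°)) = 0 - j11.5 V
Step 2 — Sum components: V_total = -6.487 + j185.5 V.
Step 3 — Convert to polar: |V_total| = 185.6 V, ∠V_total = 92.0°.

V_total = 185.6∠92.0° V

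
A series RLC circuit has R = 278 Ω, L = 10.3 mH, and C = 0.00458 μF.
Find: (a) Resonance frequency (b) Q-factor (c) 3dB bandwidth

Step 1 — Resonance condition Im(Z)=0 gives ω₀ = 1/√(LC).
Step 2 — ω₀ = 1/√(0.0103·4.58e-09) = 1.456e+05 rad/s.
Step 3 — f₀ = ω₀/(2π) = 2.317e+04 Hz.
Step 4 — Series Q: Q = ω₀L/R = 1.456e+05·0.0103/278 = 5.394.
Step 5 — 3dB bandwidth: Δω = ω₀/Q = 2.699e+04 rad/s; BW = Δω/(2π) = 4296 Hz.

(a) f₀ = 2.317e+04 Hz  (b) Q = 5.394  (c) BW = 4296 Hz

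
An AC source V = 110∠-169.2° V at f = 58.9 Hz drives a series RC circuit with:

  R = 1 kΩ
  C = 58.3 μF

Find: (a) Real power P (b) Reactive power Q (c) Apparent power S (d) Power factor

Step 1 — Angular frequency: ω = 2π·f = 2π·58.9 = 370.1 rad/s.
Step 2 — Component impedances:
  R: Z = R = 1000 Ω
  C: Z = 1/(jωC) = -j/(ω·C) = 0 - j46.35 Ω
Step 3 — Series combination: Z_total = R + C = 1000 - j46.35 Ω = 1001∠-2.7° Ω.
Step 4 — Source phasor: V = 110∠-169.2° V = -108.1 - j20.61 V.
Step 5 — Current: I = V / Z = -0.1069 - j0.02557 A = 0.1099∠-166.5° A.
Step 6 — Complex power: S = V·I* = 12.07 - j0.5596 VA.
Step 7 — Real power: P = Re(S) = 12.07 W.
Step 8 — Reactive power: Q = Im(S) = -0.5596 VAR.
Step 9 — Apparent power: |S| = 12.09 VA.
Step 10 — Power factor: PF = P/|S| = 0.9989 (leading).

(a) P = 12.07 W  (b) Q = -0.5596 VAR  (c) S = 12.09 VA  (d) PF = 0.9989 (leading)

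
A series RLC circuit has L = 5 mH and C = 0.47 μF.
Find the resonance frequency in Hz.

Step 1 — Resonance condition Im(Z)=0 gives ω₀ = 1/√(LC).
Step 2 — ω₀ = 1/√(0.005·4.7e-07) = 2.063e+04 rad/s.
Step 3 — f₀ = ω₀/(2π) = 3283 Hz.

f₀ = 3283 Hz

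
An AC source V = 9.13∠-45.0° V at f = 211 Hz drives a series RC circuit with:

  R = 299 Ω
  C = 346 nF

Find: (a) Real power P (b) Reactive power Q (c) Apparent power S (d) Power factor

Step 1 — Angular frequency: ω = 2π·f = 2π·211 = 1326 rad/s.
Step 2 — Component impedances:
  R: Z = R = 299 Ω
  C: Z = 1/(jωC) = -j/(ω·C) = 0 - j2180 Ω
Step 3 — Series combination: Z_total = R + C = 299 - j2180 Ω = 2200∠-82.2° Ω.
Step 4 — Source phasor: V = 9.13∠-45.0° V = 6.456 - j6.456 V.
Step 5 — Current: I = V / Z = 0.003305 + j0.002508 A = 0.004149∠37.2° A.
Step 6 — Complex power: S = V·I* = 0.005147 - j0.03753 VA.
Step 7 — Real power: P = Re(S) = 0.005147 W.
Step 8 — Reactive power: Q = Im(S) = -0.03753 VAR.
Step 9 — Apparent power: |S| = 0.03788 VA.
Step 10 — Power factor: PF = P/|S| = 0.1359 (leading).

(a) P = 0.005147 W  (b) Q = -0.03753 VAR  (c) S = 0.03788 VA  (d) PF = 0.1359 (leading)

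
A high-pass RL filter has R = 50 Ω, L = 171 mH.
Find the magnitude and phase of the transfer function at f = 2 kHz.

Step 1 — Angular frequency: ω = 2π·2000 = 1.257e+04 rad/s.
Step 2 — Transfer function: H(jω) = jωL/(R + jωL).
Step 3 — Numerator jωL = j·2149; denominator R + jωL = 50 + j2149.
Step 4 — H = 0.9995 + j0.02326.
Step 5 — Magnitude: |H| = 0.9997 (-0.0 dB); phase: φ = 1.3°.

|H| = 0.9997 (-0.0 dB), φ = 1.3°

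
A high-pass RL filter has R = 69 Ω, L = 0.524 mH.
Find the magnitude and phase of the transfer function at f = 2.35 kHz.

Step 1 — Angular frequency: ω = 2π·2350 = 1.477e+04 rad/s.
Step 2 — Transfer function: H(jω) = jωL/(R + jωL).
Step 3 — Numerator jωL = j·7.737; denominator R + jωL = 69 + j7.737.
Step 4 — H = 0.01242 + j0.1107.
Step 5 — Magnitude: |H| = 0.1114 (-19.1 dB); phase: φ = 83.6°.

|H| = 0.1114 (-19.1 dB), φ = 83.6°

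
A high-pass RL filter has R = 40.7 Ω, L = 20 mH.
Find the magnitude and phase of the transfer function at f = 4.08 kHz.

Step 1 — Angular frequency: ω = 2π·4080 = 2.564e+04 rad/s.
Step 2 — Transfer function: H(jω) = jωL/(R + jωL).
Step 3 — Numerator jωL = j·512.7; denominator R + jωL = 40.7 + j512.7.
Step 4 — H = 0.9937 + j0.07889.
Step 5 — Magnitude: |H| = 0.9969 (-0.0 dB); phase: φ = 4.5°.

|H| = 0.9969 (-0.0 dB), φ = 4.5°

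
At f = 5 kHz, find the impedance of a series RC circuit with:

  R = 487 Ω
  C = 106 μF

Step 1 — Angular frequency: ω = 2π·f = 2π·5000 = 3.142e+04 rad/s.
Step 2 — Component impedances:
  R: Z = R = 487 Ω
  C: Z = 1/(jωC) = -j/(ω·C) = 0 - j0.3003 Ω
Step 3 — Series combination: Z_total = R + C = 487 - j0.3003 Ω = 487∠-0.0° Ω.

Z = 487 - j0.3003 Ω = 487∠-0.0° Ω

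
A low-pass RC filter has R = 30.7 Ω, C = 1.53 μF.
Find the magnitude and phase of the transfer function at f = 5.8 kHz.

Step 1 — Angular frequency: ω = 2π·5800 = 3.644e+04 rad/s.
Step 2 — Transfer function: H(jω) = 1/(1 + jωRC).
Step 3 — Denominator: 1 + jωRC = 1 + j·3.644e+04·30.7·1.53e-06 = 1 + j1.712.
Step 4 — H = 0.2544 - j0.4356.
Step 5 — Magnitude: |H| = 0.5044 (-5.9 dB); phase: φ = -59.7°.

|H| = 0.5044 (-5.9 dB), φ = -59.7°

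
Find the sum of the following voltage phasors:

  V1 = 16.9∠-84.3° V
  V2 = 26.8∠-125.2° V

Step 1 — Convert each phasor to rectangular form:
  V1 = 16.9·(cos(-84.3°) + j·sin(-84.3°)) = 1.679 - j16.82 V
  V2 = 26.8·(cos(-125.2°) + j·sin(-125.2°)) = -15.45 - j21.9 V
Step 2 — Sum components: V_total = -13.77 - j38.72 V.
Step 3 — Convert to polar: |V_total| = 41.09 V, ∠V_total = -109.6°.

V_total = 41.09∠-109.6° V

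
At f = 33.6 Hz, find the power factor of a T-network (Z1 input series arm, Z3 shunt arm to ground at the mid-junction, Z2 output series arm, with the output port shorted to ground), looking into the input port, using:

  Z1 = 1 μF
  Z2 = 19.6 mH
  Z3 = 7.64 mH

Step 1 — Angular frequency: ω = 2π·f = 2π·33.6 = 211.1 rad/s.
Step 2 — Component impedances:
  Z1: Z = 1/(jωC) = -j/(ω·C) = 0 - j4737 Ω
  Z2: Z = jωL = j·211.1·0.0196 = 0 + j4.138 Ω
  Z3: Z = jωL = j·211.1·0.00764 = 0 + j1.613 Ω
Step 3 — With the output port shorted to ground, the output series arm Z2 runs from the junction to ground; the shunt arm Z3 also runs from the junction to ground. They appear in parallel: Z3 || Z2 = 0 + j1.161 Ω.
Step 4 — Series with input arm Z1: Z_in = Z1 + (Z3 || Z2) = 0 - j4736 Ω = 4736∠-90.0° Ω.
Step 5 — Power factor: PF = cos(φ) = Re(Z)/|Z| = 0/4736 = 0.
Step 6 — Type: Im(Z) = -4736 ⇒ leading (phase φ = -90.0°).

PF = 0 (leading, φ = -90.0°)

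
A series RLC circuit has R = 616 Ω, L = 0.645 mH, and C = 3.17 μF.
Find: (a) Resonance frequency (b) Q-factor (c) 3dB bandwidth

Step 1 — Resonance condition Im(Z)=0 gives ω₀ = 1/√(LC).
Step 2 — ω₀ = 1/√(0.000645·3.17e-06) = 2.212e+04 rad/s.
Step 3 — f₀ = ω₀/(2π) = 3520 Hz.
Step 4 — Series Q: Q = ω₀L/R = 2.212e+04·0.000645/616 = 0.02316.
Step 5 — 3dB bandwidth: Δω = ω₀/Q = 9.55e+05 rad/s; BW = Δω/(2π) = 1.52e+05 Hz.

(a) f₀ = 3520 Hz  (b) Q = 0.02316  (c) BW = 1.52e+05 Hz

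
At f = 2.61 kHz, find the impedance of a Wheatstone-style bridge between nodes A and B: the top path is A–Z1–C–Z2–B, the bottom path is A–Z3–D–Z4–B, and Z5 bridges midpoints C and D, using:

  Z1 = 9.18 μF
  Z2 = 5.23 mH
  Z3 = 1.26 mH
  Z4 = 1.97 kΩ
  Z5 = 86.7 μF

Step 1 — Angular frequency: ω = 2π·f = 2π·2610 = 1.64e+04 rad/s.
Step 2 — Component impedances:
  Z1: Z = 1/(jωC) = -j/(ω·C) = 0 - j6.643 Ω
  Z2: Z = jωL = j·1.64e+04·0.00523 = 0 + j85.77 Ω
  Z3: Z = jωL = j·1.64e+04·0.00126 = 0 + j20.66 Ω
  Z4: Z = R = 1970 Ω
  Z5: Z = 1/(jωC) = -j/(ω·C) = 0 - j0.7033 Ω
Step 3 — Bridge requires nodal analysis (the Z5 bridge couples midpoints C and D, so the two paths cannot be reduced to a simple series/parallel combination). Setting node B to ground and injecting 1 A at node A, the 3-node admittance system at A, C, D solves to V_A = Z_AB = 3.758 + j75.65 Ω = 75.74∠87.2° Ω.

Z = 3.758 + j75.65 Ω = 75.74∠87.2° Ω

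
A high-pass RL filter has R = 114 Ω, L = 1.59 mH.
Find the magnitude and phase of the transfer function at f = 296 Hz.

Step 1 — Angular frequency: ω = 2π·296 = 1860 rad/s.
Step 2 — Transfer function: H(jω) = jωL/(R + jωL).
Step 3 — Numerator jωL = j·2.957; denominator R + jωL = 114 + j2.957.
Step 4 — H = 0.0006724 + j0.02592.
Step 5 — Magnitude: |H| = 0.02593 (-31.7 dB); phase: φ = 88.5°.

|H| = 0.02593 (-31.7 dB), φ = 88.5°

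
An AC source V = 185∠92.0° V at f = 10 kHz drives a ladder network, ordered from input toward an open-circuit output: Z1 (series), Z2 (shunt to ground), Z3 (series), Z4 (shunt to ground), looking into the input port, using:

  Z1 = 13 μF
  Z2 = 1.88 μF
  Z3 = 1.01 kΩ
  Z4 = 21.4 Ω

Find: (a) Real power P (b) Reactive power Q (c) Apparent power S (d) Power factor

Step 1 — Angular frequency: ω = 2π·f = 2π·1e+04 = 6.283e+04 rad/s.
Step 2 — Component impedances:
  Z1: Z = 1/(jωC) = -j/(ω·C) = 0 - j1.224 Ω
  Z2: Z = 1/(jωC) = -j/(ω·C) = 0 - j8.466 Ω
  Z3: Z = R = 1010 Ω
  Z4: Z = R = 21.4 Ω
Step 3 — Ladder network (open output): work backward from the far end, alternating series and parallel combinations. Z_in = 0.06948 - j9.689 Ω = 9.69∠-89.6° Ω.
Step 4 — Source phasor: V = 185∠92.0° V = -6.456 + j184.9 V.
Step 5 — Current: I = V / Z = -19.09 - j0.5295 A = 19.09∠-178.4° A.
Step 6 — Complex power: S = V·I* = 25.33 - j3532 VA.
Step 7 — Real power: P = Re(S) = 25.33 W.
Step 8 — Reactive power: Q = Im(S) = -3532 VAR.
Step 9 — Apparent power: |S| = 3532 VA.
Step 10 — Power factor: PF = P/|S| = 0.007171 (leading).

(a) P = 25.33 W  (b) Q = -3532 VAR  (c) S = 3532 VA  (d) PF = 0.007171 (leading)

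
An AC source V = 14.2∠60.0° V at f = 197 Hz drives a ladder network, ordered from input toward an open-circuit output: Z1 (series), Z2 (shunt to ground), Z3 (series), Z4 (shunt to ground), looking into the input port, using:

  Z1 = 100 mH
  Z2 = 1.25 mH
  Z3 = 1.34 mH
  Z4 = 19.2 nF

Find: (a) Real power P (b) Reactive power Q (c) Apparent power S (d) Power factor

Step 1 — Angular frequency: ω = 2π·f = 2π·197 = 1238 rad/s.
Step 2 — Component impedances:
  Z1: Z = jωL = j·1238·0.1 = 0 + j123.8 Ω
  Z2: Z = jωL = j·1238·0.00125 = 0 + j1.547 Ω
  Z3: Z = jωL = j·1238·0.00134 = 0 + j1.659 Ω
  Z4: Z = 1/(jωC) = -j/(ω·C) = 0 - j4.208e+04 Ω
Step 3 — Ladder network (open output): work backward from the far end, alternating series and parallel combinations. Z_in = 0 + j125.3 Ω = 125.3∠90.0° Ω.
Step 4 — Source phasor: V = 14.2∠60.0° V = 7.1 + j12.3 V.
Step 5 — Current: I = V / Z = 0.09812 - j0.05665 A = 0.1133∠-30.0° A.
Step 6 — Complex power: S = V·I* = 0 + j1.609 VA.
Step 7 — Real power: P = Re(S) = 0 W.
Step 8 — Reactive power: Q = Im(S) = 1.609 VAR.
Step 9 — Apparent power: |S| = 1.609 VA.
Step 10 — Power factor: PF = P/|S| = 0 (lagging).

(a) P = 0 W  (b) Q = 1.609 VAR  (c) S = 1.609 VA  (d) PF = 0 (lagging)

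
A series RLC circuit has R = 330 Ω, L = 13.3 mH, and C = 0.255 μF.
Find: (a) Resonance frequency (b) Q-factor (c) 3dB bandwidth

Step 1 — Resonance condition Im(Z)=0 gives ω₀ = 1/√(LC).
Step 2 — ω₀ = 1/√(0.0133·2.55e-07) = 1.717e+04 rad/s.
Step 3 — f₀ = ω₀/(2π) = 2733 Hz.
Step 4 — Series Q: Q = ω₀L/R = 1.717e+04·0.0133/330 = 0.6921.
Step 5 — 3dB bandwidth: Δω = ω₀/Q = 2.481e+04 rad/s; BW = Δω/(2π) = 3949 Hz.

(a) f₀ = 2733 Hz  (b) Q = 0.6921  (c) BW = 3949 Hz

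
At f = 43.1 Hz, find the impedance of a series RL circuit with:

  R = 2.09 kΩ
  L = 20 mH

Step 1 — Angular frequency: ω = 2π·f = 2π·43.1 = 270.8 rad/s.
Step 2 — Component impedances:
  R: Z = R = 2090 Ω
  L: Z = jωL = j·270.8·0.02 = 0 + j5.416 Ω
Step 3 — Series combination: Z_total = R + L = 2090 + j5.416 Ω = 2090∠0.1° Ω.

Z = 2090 + j5.416 Ω = 2090∠0.1° Ω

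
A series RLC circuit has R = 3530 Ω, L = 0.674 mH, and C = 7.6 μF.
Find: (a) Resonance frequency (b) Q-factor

Step 1 — Resonance condition Im(Z)=0 gives ω₀ = 1/√(LC).
Step 2 — ω₀ = 1/√(0.000674·7.6e-06) = 1.397e+04 rad/s.
Step 3 — f₀ = ω₀/(2π) = 2224 Hz.
Step 4 — Series Q: Q = ω₀L/R = 1.397e+04·0.000674/3530 = 0.002668.

(a) f₀ = 2224 Hz  (b) Q = 0.002668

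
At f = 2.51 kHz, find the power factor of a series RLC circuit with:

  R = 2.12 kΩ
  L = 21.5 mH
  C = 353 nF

Step 1 — Angular frequency: ω = 2π·f = 2π·2510 = 1.577e+04 rad/s.
Step 2 — Component impedances:
  R: Z = R = 2120 Ω
  L: Z = jωL = j·1.577e+04·0.0215 = 0 + j339.1 Ω
  C: Z = 1/(jωC) = -j/(ω·C) = 0 - j179.6 Ω
Step 3 — Series combination: Z_total = R + L + C = 2120 + j159.4 Ω = 2126∠4.3° Ω.
Step 4 — Power factor: PF = cos(φ) = Re(Z)/|Z| = 2120/2126 = 0.9972.
Step 5 — Type: Im(Z) = 159.4 ⇒ lagging (phase φ = 4.3°).

PF = 0.9972 (lagging, φ = 4.3°)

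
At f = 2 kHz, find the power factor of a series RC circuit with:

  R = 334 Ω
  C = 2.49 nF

Step 1 — Angular frequency: ω = 2π·f = 2π·2000 = 1.257e+04 rad/s.
Step 2 — Component impedances:
  R: Z = R = 334 Ω
  C: Z = 1/(jωC) = -j/(ω·C) = 0 - j3.196e+04 Ω
Step 3 — Series combination: Z_total = R + C = 334 - j3.196e+04 Ω = 3.196e+04∠-89.4° Ω.
Step 4 — Power factor: PF = cos(φ) = Re(Z)/|Z| = 334/3.196e+04 = 0.01045.
Step 5 — Type: Im(Z) = -3.196e+04 ⇒ leading (phase φ = -89.4°).

PF = 0.01045 (leading, φ = -89.4°)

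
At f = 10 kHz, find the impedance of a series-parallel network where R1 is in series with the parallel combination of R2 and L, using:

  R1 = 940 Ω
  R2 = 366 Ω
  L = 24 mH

Step 1 — Angular frequency: ω = 2π·f = 2π·1e+04 = 6.283e+04 rad/s.
Step 2 — Component impedances:
  R1: Z = R = 940 Ω
  R2: Z = R = 366 Ω
  L: Z = jωL = j·6.283e+04·0.024 = 0 + j1508 Ω
Step 3 — Parallel branch: R2 || L = 1/(1/R2 + 1/L) = 345.6 + j83.89 Ω.
Step 4 — Series with R1: Z_total = R1 + (R2 || L) = 1286 + j83.89 Ω = 1288∠3.7° Ω.

Z = 1286 + j83.89 Ω = 1288∠3.7° Ω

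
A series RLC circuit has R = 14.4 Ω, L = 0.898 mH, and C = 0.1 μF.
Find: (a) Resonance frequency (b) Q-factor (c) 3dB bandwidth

Step 1 — Resonance: ω₀ = 1/√(LC) = 1/√(0.000898·1e-07) = 1.055e+05 rad/s.
Step 2 — f₀ = ω₀/(2π) = 1.68e+04 Hz.
Step 3 — Series Q: Q = ω₀L/R = 1.055e+05·0.000898/14.4 = 6.581.
Step 4 — Bandwidth: Δω = ω₀/Q = 1.604e+04 rad/s; BW = Δω/(2π) = 2552 Hz.

(a) f₀ = 1.68e+04 Hz  (b) Q = 6.581  (c) BW = 2552 Hz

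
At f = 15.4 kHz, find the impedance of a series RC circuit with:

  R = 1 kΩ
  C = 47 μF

Step 1 — Angular frequency: ω = 2π·f = 2π·1.54e+04 = 9.676e+04 rad/s.
Step 2 — Component impedances:
  R: Z = R = 1000 Ω
  C: Z = 1/(jωC) = -j/(ω·C) = 0 - j0.2199 Ω
Step 3 — Series combination: Z_total = R + C = 1000 - j0.2199 Ω = 1000∠-0.0° Ω.

Z = 1000 - j0.2199 Ω = 1000∠-0.0° Ω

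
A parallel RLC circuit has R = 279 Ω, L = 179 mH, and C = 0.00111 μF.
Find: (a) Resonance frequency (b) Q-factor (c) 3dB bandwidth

Step 1 — Resonance: ω₀ = 1/√(LC) = 1/√(0.179·1.11e-09) = 7.094e+04 rad/s.
Step 2 — f₀ = ω₀/(2π) = 1.129e+04 Hz.
Step 3 — Parallel Q: Q = R/(ω₀L) = 279/(7.094e+04·0.179) = 0.02197.
Step 4 — Bandwidth: Δω = ω₀/Q = 3.229e+06 rad/s; BW = Δω/(2π) = 5.139e+05 Hz.

(a) f₀ = 1.129e+04 Hz  (b) Q = 0.02197  (c) BW = 5.139e+05 Hz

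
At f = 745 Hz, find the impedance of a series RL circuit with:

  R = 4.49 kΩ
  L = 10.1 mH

Step 1 — Angular frequency: ω = 2π·f = 2π·745 = 4681 rad/s.
Step 2 — Component impedances:
  R: Z = R = 4490 Ω
  L: Z = jωL = j·4681·0.0101 = 0 + j47.28 Ω
Step 3 — Series combination: Z_total = R + L = 4490 + j47.28 Ω = 4490∠0.6° Ω.

Z = 4490 + j47.28 Ω = 4490∠0.6° Ω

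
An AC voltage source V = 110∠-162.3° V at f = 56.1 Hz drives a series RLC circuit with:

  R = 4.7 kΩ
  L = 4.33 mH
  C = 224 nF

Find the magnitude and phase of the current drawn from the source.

Step 1 — Angular frequency: ω = 2π·f = 2π·56.1 = 352.5 rad/s.
Step 2 — Component impedances:
  R: Z = R = 4700 Ω
  L: Z = jωL = j·352.5·0.00433 = 0 + j1.526 Ω
  C: Z = 1/(jωC) = -j/(ω·C) = 0 - j1.267e+04 Ω
Step 3 — Series combination: Z_total = R + L + C = 4700 - j1.266e+04 Ω = 1.351e+04∠-69.6° Ω.
Step 4 — Source phasor: V = 110∠-162.3° V = -104.8 - j33.44 V.
Step 5 — Ohm's law: I = V / Z_total = (-104.8 - j33.44) / (4700 - j1.266e+04) = -0.0003782 - j0.008135 A.
Step 6 — Convert to polar: |I| = 0.008144 A, ∠I = -92.7°.

I = 0.008144∠-92.7° A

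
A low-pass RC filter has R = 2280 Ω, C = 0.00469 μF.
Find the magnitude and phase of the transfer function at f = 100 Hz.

Step 1 — Angular frequency: ω = 2π·100 = 628.3 rad/s.
Step 2 — Transfer function: H(jω) = 1/(1 + jωRC).
Step 3 — Denominator: 1 + jωRC = 1 + j·628.3·2280·4.69e-09 = 1 + j0.006719.
Step 4 — H = 1 - j0.006718.
Step 5 — Magnitude: |H| = 1 (-0.0 dB); phase: φ = -0.4°.

|H| = 1 (-0.0 dB), φ = -0.4°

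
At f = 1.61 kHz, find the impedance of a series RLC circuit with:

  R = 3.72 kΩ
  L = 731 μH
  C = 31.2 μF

Step 1 — Angular frequency: ω = 2π·f = 2π·1610 = 1.012e+04 rad/s.
Step 2 — Component impedances:
  R: Z = R = 3720 Ω
  L: Z = jωL = j·1.012e+04·0.000731 = 0 + j7.395 Ω
  C: Z = 1/(jωC) = -j/(ω·C) = 0 - j3.168 Ω
Step 3 — Series combination: Z_total = R + L + C = 3720 + j4.226 Ω = 3720∠0.1° Ω.

Z = 3720 + j4.226 Ω = 3720∠0.1° Ω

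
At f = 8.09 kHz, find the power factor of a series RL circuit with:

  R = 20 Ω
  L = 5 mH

Step 1 — Angular frequency: ω = 2π·f = 2π·8090 = 5.083e+04 rad/s.
Step 2 — Component impedances:
  R: Z = R = 20 Ω
  L: Z = jωL = j·5.083e+04·0.005 = 0 + j254.2 Ω
Step 3 — Series combination: Z_total = R + L = 20 + j254.2 Ω = 254.9∠85.5° Ω.
Step 4 — Power factor: PF = cos(φ) = Re(Z)/|Z| = 20/254.94 = 0.07845.
Step 5 — Type: Im(Z) = 254.2 ⇒ lagging (phase φ = 85.5°).

PF = 0.07845 (lagging, φ = 85.5°)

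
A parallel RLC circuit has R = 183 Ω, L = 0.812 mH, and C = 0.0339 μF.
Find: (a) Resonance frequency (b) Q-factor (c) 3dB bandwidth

Step 1 — Resonance: ω₀ = 1/√(LC) = 1/√(0.000812·3.39e-08) = 1.906e+05 rad/s.
Step 2 — f₀ = ω₀/(2π) = 3.033e+04 Hz.
Step 3 — Parallel Q: Q = R/(ω₀L) = 183/(1.906e+05·0.000812) = 1.182.
Step 4 — Bandwidth: Δω = ω₀/Q = 1.612e+05 rad/s; BW = Δω/(2π) = 2.565e+04 Hz.

(a) f₀ = 3.033e+04 Hz  (b) Q = 1.182  (c) BW = 2.565e+04 Hz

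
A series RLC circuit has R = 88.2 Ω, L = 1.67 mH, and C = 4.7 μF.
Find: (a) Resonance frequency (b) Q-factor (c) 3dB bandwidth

Step 1 — Resonance condition Im(Z)=0 gives ω₀ = 1/√(LC).
Step 2 — ω₀ = 1/√(0.00167·4.7e-06) = 1.129e+04 rad/s.
Step 3 — f₀ = ω₀/(2π) = 1796 Hz.
Step 4 — Series Q: Q = ω₀L/R = 1.129e+04·0.00167/88.2 = 0.2137.
Step 5 — 3dB bandwidth: Δω = ω₀/Q = 5.281e+04 rad/s; BW = Δω/(2π) = 8406 Hz.

(a) f₀ = 1796 Hz  (b) Q = 0.2137  (c) BW = 8406 Hz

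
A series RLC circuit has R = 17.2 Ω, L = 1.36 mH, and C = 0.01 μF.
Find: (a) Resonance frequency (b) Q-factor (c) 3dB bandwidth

Step 1 — Resonance condition Im(Z)=0 gives ω₀ = 1/√(LC).
Step 2 — ω₀ = 1/√(0.00136·1e-08) = 2.712e+05 rad/s.
Step 3 — f₀ = ω₀/(2π) = 4.316e+04 Hz.
Step 4 — Series Q: Q = ω₀L/R = 2.712e+05·0.00136/17.2 = 21.44.
Step 5 — 3dB bandwidth: Δω = ω₀/Q = 1.265e+04 rad/s; BW = Δω/(2π) = 2013 Hz.

(a) f₀ = 4.316e+04 Hz  (b) Q = 21.44  (c) BW = 2013 Hz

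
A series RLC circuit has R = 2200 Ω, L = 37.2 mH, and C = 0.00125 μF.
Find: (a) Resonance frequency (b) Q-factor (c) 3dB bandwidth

Step 1 — Resonance condition Im(Z)=0 gives ω₀ = 1/√(LC).
Step 2 — ω₀ = 1/√(0.0372·1.25e-09) = 1.466e+05 rad/s.
Step 3 — f₀ = ω₀/(2π) = 2.334e+04 Hz.
Step 4 — Series Q: Q = ω₀L/R = 1.466e+05·0.0372/2200 = 2.48.
Step 5 — 3dB bandwidth: Δω = ω₀/Q = 5.914e+04 rad/s; BW = Δω/(2π) = 9412 Hz.

(a) f₀ = 2.334e+04 Hz  (b) Q = 2.48  (c) BW = 9412 Hz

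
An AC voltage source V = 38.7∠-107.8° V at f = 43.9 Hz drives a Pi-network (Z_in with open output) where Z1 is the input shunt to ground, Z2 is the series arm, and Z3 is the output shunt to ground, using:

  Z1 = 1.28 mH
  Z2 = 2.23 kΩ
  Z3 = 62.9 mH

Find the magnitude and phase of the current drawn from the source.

Step 1 — Angular frequency: ω = 2π·f = 2π·43.9 = 275.8 rad/s.
Step 2 — Component impedances:
  Z1: Z = jωL = j·275.8·0.00128 = 0 + j0.3531 Ω
  Z2: Z = R = 2230 Ω
  Z3: Z = jωL = j·275.8·0.0629 = 0 + j17.35 Ω
Step 3 — With open output, the series arm Z2 and the output shunt Z3 appear in series to ground: Z2 + Z3 = 2230 + j17.35 Ω.
Step 4 — Parallel with input shunt Z1: Z_in = Z1 || (Z2 + Z3) = 5.59e-05 + j0.3531 Ω = 0.3531∠90.0° Ω.
Step 5 — Source phasor: V = 38.7∠-107.8° V = -11.83 - j36.85 V.
Step 6 — Ohm's law: I = V / Z_total = (-11.83 - j36.85) / (5.59e-05 + j0.3531) = -104.4 + j33.49 A.
Step 7 — Convert to polar: |I| = 109.6 A, ∠I = 162.2°.

I = 109.6∠162.2° A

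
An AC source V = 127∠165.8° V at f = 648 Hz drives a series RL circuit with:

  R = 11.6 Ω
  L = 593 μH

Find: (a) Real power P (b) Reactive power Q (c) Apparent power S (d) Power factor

Step 1 — Angular frequency: ω = 2π·f = 2π·648 = 4072 rad/s.
Step 2 — Component impedances:
  R: Z = R = 11.6 Ω
  L: Z = jωL = j·4072·0.000593 = 0 + j2.414 Ω
Step 3 — Series combination: Z_total = R + L = 11.6 + j2.414 Ω = 11.85∠11.8° Ω.
Step 4 — Source phasor: V = 127∠165.8° V = -123.1 + j31.15 V.
Step 5 — Current: I = V / Z = -9.637 + j4.692 A = 10.72∠154.0° A.
Step 6 — Complex power: S = V·I* = 1333 + j277.4 VA.
Step 7 — Real power: P = Re(S) = 1333 W.
Step 8 — Reactive power: Q = Im(S) = 277.4 VAR.
Step 9 — Apparent power: |S| = 1361 VA.
Step 10 — Power factor: PF = P/|S| = 0.979 (lagging).

(a) P = 1333 W  (b) Q = 277.4 VAR  (c) S = 1361 VA  (d) PF = 0.979 (lagging)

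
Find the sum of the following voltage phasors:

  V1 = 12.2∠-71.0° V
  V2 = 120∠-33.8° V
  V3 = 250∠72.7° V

Step 1 — Convert each phasor to rectangular form:
  V1 = 12.2·(cos(-71.0°) + j·sin(-71.0°)) = 3.972 - j11.54 V
  V2 = 120·(cos(-33.8°) + j·sin(-33.8°)) = 99.72 - j66.76 V
  V3 = 250·(cos(72.7°) + j·sin(72.7°)) = 74.34 + j238.7 V
Step 2 — Sum components: V_total = 178 + j160.4 V.
Step 3 — Convert to polar: |V_total| = 239.6 V, ∠V_total = 42.0°.

V_total = 239.6∠42.0° V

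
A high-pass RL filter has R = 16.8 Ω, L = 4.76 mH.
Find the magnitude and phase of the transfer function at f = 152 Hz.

Step 1 — Angular frequency: ω = 2π·152 = 955 rad/s.
Step 2 — Transfer function: H(jω) = jωL/(R + jωL).
Step 3 — Numerator jωL = j·4.546; denominator R + jωL = 16.8 + j4.546.
Step 4 — H = 0.06823 + j0.2521.
Step 5 — Magnitude: |H| = 0.2612 (-11.7 dB); phase: φ = 74.9°.

|H| = 0.2612 (-11.7 dB), φ = 74.9°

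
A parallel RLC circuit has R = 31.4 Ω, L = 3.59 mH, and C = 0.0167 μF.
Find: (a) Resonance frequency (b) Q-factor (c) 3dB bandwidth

Step 1 — Resonance: ω₀ = 1/√(LC) = 1/√(0.00359·1.67e-08) = 1.292e+05 rad/s.
Step 2 — f₀ = ω₀/(2π) = 2.055e+04 Hz.
Step 3 — Parallel Q: Q = R/(ω₀L) = 31.4/(1.292e+05·0.00359) = 0.06772.
Step 4 — Bandwidth: Δω = ω₀/Q = 1.907e+06 rad/s; BW = Δω/(2π) = 3.035e+05 Hz.

(a) f₀ = 2.055e+04 Hz  (b) Q = 0.06772  (c) BW = 3.035e+05 Hz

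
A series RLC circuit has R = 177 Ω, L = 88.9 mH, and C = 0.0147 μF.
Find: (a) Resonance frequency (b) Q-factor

Step 1 — Resonance condition Im(Z)=0 gives ω₀ = 1/√(LC).
Step 2 — ω₀ = 1/√(0.0889·1.47e-08) = 2.766e+04 rad/s.
Step 3 — f₀ = ω₀/(2π) = 4403 Hz.
Step 4 — Series Q: Q = ω₀L/R = 2.766e+04·0.0889/177 = 13.89.

(a) f₀ = 4403 Hz  (b) Q = 13.89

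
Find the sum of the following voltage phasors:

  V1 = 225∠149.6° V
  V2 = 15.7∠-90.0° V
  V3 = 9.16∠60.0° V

Step 1 — Convert each phasor to rectangular form:
  V1 = 225·(cos(149.6°) + j·sin(149.6°)) = -194.1 + j113.9 V
  V2 = 15.7·(cos(-90.0°) + j·sin(-90.0°)) = 0 - j15.7 V
  V3 = 9.16·(cos(60.0°) + j·sin(60.0°)) = 4.58 + j7.933 V
Step 2 — Sum components: V_total = -189.5 + j106.1 V.
Step 3 — Convert to polar: |V_total| = 217.2 V, ∠V_total = 150.8°.

V_total = 217.2∠150.8° V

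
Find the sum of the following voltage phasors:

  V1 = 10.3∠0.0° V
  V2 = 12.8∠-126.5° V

Step 1 — Convert each phasor to rectangular form:
  V1 = 10.3·(cos(0.0°) + j·sin(0.0°)) = 10.3 V
  V2 = 12.8·(cos(-126.5°) + j·sin(-126.5°)) = -7.614 - j10.29 V
Step 2 — Sum components: V_total = 2.686 - j10.29 V.
Step 3 — Convert to polar: |V_total| = 10.63 V, ∠V_total = -75.4°.

V_total = 10.63∠-75.4° V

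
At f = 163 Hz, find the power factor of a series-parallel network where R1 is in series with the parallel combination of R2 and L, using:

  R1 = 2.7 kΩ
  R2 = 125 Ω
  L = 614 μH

Step 1 — Angular frequency: ω = 2π·f = 2π·163 = 1024 rad/s.
Step 2 — Component impedances:
  R1: Z = R = 2700 Ω
  R2: Z = R = 125 Ω
  L: Z = jωL = j·1024·0.000614 = 0 + j0.6288 Ω
Step 3 — Parallel branch: R2 || L = 1/(1/R2 + 1/L) = 0.003163 + j0.6288 Ω.
Step 4 — Series with R1: Z_total = R1 + (R2 || L) = 2700 + j0.6288 Ω = 2700∠0.0° Ω.
Step 5 — Power factor: PF = cos(φ) = Re(Z)/|Z| = 2700/2700 = 1.
Step 6 — Type: Im(Z) = 0.6288 ⇒ lagging (phase φ = 0.0°).

PF = 1 (lagging, φ = 0.0°)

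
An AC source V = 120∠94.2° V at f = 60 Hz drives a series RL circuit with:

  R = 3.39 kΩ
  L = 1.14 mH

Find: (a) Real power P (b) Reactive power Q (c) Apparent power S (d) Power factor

Step 1 — Angular frequency: ω = 2π·f = 2π·60 = 377 rad/s.
Step 2 — Component impedances:
  R: Z = R = 3390 Ω
  L: Z = jωL = j·377·0.00114 = 0 + j0.4298 Ω
Step 3 — Series combination: Z_total = R + L = 3390 + j0.4298 Ω = 3390∠0.0° Ω.
Step 4 — Source phasor: V = 120∠94.2° V = -8.789 + j119.7 V.
Step 5 — Current: I = V / Z = -0.002588 + j0.0353 A = 0.0354∠94.2° A.
Step 6 — Complex power: S = V·I* = 4.248 + j0.0005385 VA.
Step 7 — Real power: P = Re(S) = 4.248 W.
Step 8 — Reactive power: Q = Im(S) = 0.0005385 VAR.
Step 9 — Apparent power: |S| = 4.248 VA.
Step 10 — Power factor: PF = P/|S| = 1 (lagging).

(a) P = 4.248 W  (b) Q = 0.0005385 VAR  (c) S = 4.248 VA  (d) PF = 1 (lagging)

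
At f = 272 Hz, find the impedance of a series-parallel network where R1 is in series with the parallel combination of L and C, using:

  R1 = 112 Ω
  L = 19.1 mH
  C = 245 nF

Step 1 — Angular frequency: ω = 2π·f = 2π·272 = 1709 rad/s.
Step 2 — Component impedances:
  R1: Z = R = 112 Ω
  L: Z = jωL = j·1709·0.0191 = 0 + j32.64 Ω
  C: Z = 1/(jωC) = -j/(ω·C) = 0 - j2388 Ω
Step 3 — Parallel branch: L || C = 1/(1/L + 1/C) = 0 + j33.09 Ω.
Step 4 — Series with R1: Z_total = R1 + (L || C) = 112 + j33.09 Ω = 116.8∠16.5° Ω.

Z = 112 + j33.09 Ω = 116.8∠16.5° Ω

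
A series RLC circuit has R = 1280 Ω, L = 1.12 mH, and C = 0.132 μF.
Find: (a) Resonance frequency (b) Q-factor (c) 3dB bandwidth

Step 1 — Resonance: ω₀ = 1/√(LC) = 1/√(0.00112·1.32e-07) = 8.224e+04 rad/s.
Step 2 — f₀ = ω₀/(2π) = 1.309e+04 Hz.
Step 3 — Series Q: Q = ω₀L/R = 8.224e+04·0.00112/1280 = 0.07196.
Step 4 — Bandwidth: Δω = ω₀/Q = 1.143e+06 rad/s; BW = Δω/(2π) = 1.819e+05 Hz.

(a) f₀ = 1.309e+04 Hz  (b) Q = 0.07196  (c) BW = 1.819e+05 Hz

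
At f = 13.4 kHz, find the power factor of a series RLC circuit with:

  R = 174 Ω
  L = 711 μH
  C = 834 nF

Step 1 — Angular frequency: ω = 2π·f = 2π·1.34e+04 = 8.419e+04 rad/s.
Step 2 — Component impedances:
  R: Z = R = 174 Ω
  L: Z = jωL = j·8.419e+04·0.000711 = 0 + j59.86 Ω
  C: Z = 1/(jωC) = -j/(ω·C) = 0 - j14.24 Ω
Step 3 — Series combination: Z_total = R + L + C = 174 + j45.62 Ω = 179.9∠14.7° Ω.
Step 4 — Power factor: PF = cos(φ) = Re(Z)/|Z| = 174/179.88 = 0.9673.
Step 5 — Type: Im(Z) = 45.62 ⇒ lagging (phase φ = 14.7°).

PF = 0.9673 (lagging, φ = 14.7°)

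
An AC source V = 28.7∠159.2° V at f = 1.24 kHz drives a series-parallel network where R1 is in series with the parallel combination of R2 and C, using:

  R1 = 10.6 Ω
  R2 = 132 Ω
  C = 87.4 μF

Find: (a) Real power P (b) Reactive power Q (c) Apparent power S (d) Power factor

Step 1 — Angular frequency: ω = 2π·f = 2π·1240 = 7791 rad/s.
Step 2 — Component impedances:
  R1: Z = R = 10.6 Ω
  R2: Z = R = 132 Ω
  C: Z = 1/(jωC) = -j/(ω·C) = 0 - j1.469 Ω
Step 3 — Parallel branch: R2 || C = 1/(1/R2 + 1/C) = 0.01634 - j1.468 Ω.
Step 4 — Series with R1: Z_total = R1 + (R2 || C) = 10.62 - j1.468 Ω = 10.72∠-7.9° Ω.
Step 5 — Source phasor: V = 28.7∠159.2° V = -26.83 + j10.19 V.
Step 6 — Current: I = V / Z = -2.61 + j0.599 A = 2.678∠167.1° A.
Step 7 — Complex power: S = V·I* = 76.13 - j10.53 VA.
Step 8 — Real power: P = Re(S) = 76.13 W.
Step 9 — Reactive power: Q = Im(S) = -10.53 VAR.
Step 10 — Apparent power: |S| = 76.86 VA.
Step 11 — Power factor: PF = P/|S| = 0.9906 (leading).

(a) P = 76.13 W  (b) Q = -10.53 VAR  (c) S = 76.86 VA  (d) PF = 0.9906 (leading)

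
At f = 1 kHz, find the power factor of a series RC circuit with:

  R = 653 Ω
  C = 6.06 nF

Step 1 — Angular frequency: ω = 2π·f = 2π·1000 = 6283 rad/s.
Step 2 — Component impedances:
  R: Z = R = 653 Ω
  C: Z = 1/(jωC) = -j/(ω·C) = 0 - j2.626e+04 Ω
Step 3 — Series combination: Z_total = R + C = 653 - j2.626e+04 Ω = 2.627e+04∠-88.6° Ω.
Step 4 — Power factor: PF = cos(φ) = Re(Z)/|Z| = 653/2.627e+04 = 0.02486.
Step 5 — Type: Im(Z) = -2.626e+04 ⇒ leading (phase φ = -88.6°).

PF = 0.02486 (leading, φ = -88.6°)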